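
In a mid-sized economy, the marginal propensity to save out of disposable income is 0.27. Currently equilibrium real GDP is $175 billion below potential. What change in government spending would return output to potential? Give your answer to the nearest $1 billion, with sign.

MPC = 1 − MPS = 1 − 0.27 = 0.73.
Spending multiplier = 1/(1 − MPC) = 1/(1 − 0.73) = 1/0.27 ≈ 3.704.
Need ΔY = +$175 billion, so ΔG = ΔY/k = (+$175 billion) × 0.27 ≈ +$47 billion.
The government should increase government spending by $47 billion.

+$47 billion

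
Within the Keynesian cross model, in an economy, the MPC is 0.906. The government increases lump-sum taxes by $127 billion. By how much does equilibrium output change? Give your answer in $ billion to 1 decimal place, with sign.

−$1,224.1 billion

A lump-sum tax change of +$127 billion shifts disposable income by −$127 billion; first-round consumption changes by −c × ΔT = −0.906 × (+$127 billion) = −$115.062 billion.
Expenditure multiplier = 1/(1 − MPC) = 1/(1 − 0.906) = 1/0.094 ≈ 10.638.
The tax multiplier is −c × k ≈ −9.638, so ΔY = k × (−c·ΔT) = (−$115.062 billion) / 0.094 ≈ −$1,224.1 billion.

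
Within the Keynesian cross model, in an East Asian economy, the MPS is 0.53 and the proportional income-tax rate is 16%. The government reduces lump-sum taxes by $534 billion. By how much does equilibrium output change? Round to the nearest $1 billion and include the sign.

+$415 billion

MPC = 1 − MPS = 1 − 0.53 = 0.47.
A lump-sum tax change of −$534 billion shifts disposable income by +$534 billion; first-round consumption changes by −c × ΔT = −0.47 × (−$534 billion) = +$250.98 billion.
Expenditure multiplier = 1/(1 − c(1−t)) = 1/(1 − 0.47×0.84) = 1/0.6052 ≈ 1.652.
The tax multiplier is −c × k ≈ −0.777, so ΔY = k × (−c·ΔT) = (+$250.98 billion) / 0.6052 ≈ +$415 billion.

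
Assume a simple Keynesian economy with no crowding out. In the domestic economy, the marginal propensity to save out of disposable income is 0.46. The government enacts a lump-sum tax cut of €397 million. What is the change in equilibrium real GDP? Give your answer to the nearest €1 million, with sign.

MPC = 1 − MPS = 1 − 0.46 = 0.54.
A lump-sum tax change of −€397 million shifts disposable income by +€397 million; first-round consumption changes by −c × ΔT = −0.54 × (−€397 million) = +€214.38 million.
Expenditure multiplier = 1/(1 − MPC) = 1/(1 − 0.54) = 1/0.46 ≈ 2.174.
The tax multiplier is −c × k ≈ −1.174, so ΔY = k × (−c·ΔT) = (+€214.38 million) / 0.46 ≈ +€466 million.

+€466 million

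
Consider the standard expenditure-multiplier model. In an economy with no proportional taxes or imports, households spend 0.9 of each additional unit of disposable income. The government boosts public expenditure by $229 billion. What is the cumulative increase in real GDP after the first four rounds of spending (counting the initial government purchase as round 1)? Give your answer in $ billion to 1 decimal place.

Round 1 adds ΔG = $229 billion; each later round is MPC = 0.9 times the previous.
After 4 rounds: 229 + 206.1 + 185.49 + 166.941 = ΔG·(1 − c^4)/(1 − c) = 229 × (1 − 0.6561)/0.1 ≈ $787.5 billion.

$787.5 billion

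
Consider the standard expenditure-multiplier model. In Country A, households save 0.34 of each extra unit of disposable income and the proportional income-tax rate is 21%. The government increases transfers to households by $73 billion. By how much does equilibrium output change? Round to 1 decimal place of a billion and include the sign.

+$100.7 billion

MPC = 1 − MPS = 1 − 0.34 = 0.66.
The transfer change shifts disposable income by +$73 billion, so first-round consumption changes by c·ΔTR = 0.66 × (+$73 billion) = +$48.18 billion.
Expenditure multiplier = 1/(1 − c(1−t)) = 1/(1 − 0.66×0.79) = 1/0.4786 ≈ 2.089.
The transfer multiplier is c × k ≈ 1.379, so ΔY = k × (c·ΔTR) = (+$48.18 billion) / 0.4786 ≈ +$100.7 billion.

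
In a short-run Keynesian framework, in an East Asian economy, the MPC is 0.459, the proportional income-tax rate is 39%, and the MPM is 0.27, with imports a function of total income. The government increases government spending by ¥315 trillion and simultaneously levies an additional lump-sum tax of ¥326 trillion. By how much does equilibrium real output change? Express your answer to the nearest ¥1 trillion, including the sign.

Expenditure multiplier = 1/(1 − c(1−t) + m) = 1/(1 − 0.459×0.61 + 0.27) = 1/0.99001 ≈ 1.01.
ΔG contributes k·ΔG = (+¥315 trillion) / 0.99001 ≈ +¥318.2 trillion.
ΔT of +¥326 trillion changes first-round spending by −c·ΔT = −¥149.634 trillion, contributing k·(−c·ΔT) = (−¥149.634 trillion) / 0.99001 ≈ −¥151.1 trillion.
Net ΔY = k(ΔG − c·ΔT) = (+¥165.366 trillion) / 0.99001 ≈ +¥167 trillion.

+¥167 trillion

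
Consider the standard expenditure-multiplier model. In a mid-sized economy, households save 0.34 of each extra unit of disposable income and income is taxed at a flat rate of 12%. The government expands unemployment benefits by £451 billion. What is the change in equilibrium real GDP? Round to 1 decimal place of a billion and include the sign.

+£710.1 billion

MPC = 1 − MPS = 1 − 0.34 = 0.66.
The transfer change shifts disposable income by +£451 billion, so first-round consumption changes by c·ΔTR = 0.66 × (+£451 billion) = +£297.66 billion.
Expenditure multiplier = 1/(1 − c(1−t)) = 1/(1 − 0.66×0.88) = 1/0.4192 ≈ 2.385.
The transfer multiplier is c × k ≈ 1.574, so ΔY = k × (c·ΔTR) = (+£297.66 billion) / 0.4192 ≈ +£710.1 billion.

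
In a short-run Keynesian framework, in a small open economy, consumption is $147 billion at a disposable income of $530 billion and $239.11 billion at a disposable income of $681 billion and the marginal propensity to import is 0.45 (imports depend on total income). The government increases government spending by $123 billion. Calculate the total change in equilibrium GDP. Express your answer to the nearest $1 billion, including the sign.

+$146 billion

MPC = ΔC/ΔYd = (239.11 − 147)/(681 − 530) = 92.11/151 = 0.61.
Expenditure multiplier = 1/(1 − c + m) = 1/(1 − 0.61 + 0.45) = 1/0.84 ≈ 1.19.
ΔY = k × ΔG = (+$123 billion) / 0.84 ≈ +$146 billion.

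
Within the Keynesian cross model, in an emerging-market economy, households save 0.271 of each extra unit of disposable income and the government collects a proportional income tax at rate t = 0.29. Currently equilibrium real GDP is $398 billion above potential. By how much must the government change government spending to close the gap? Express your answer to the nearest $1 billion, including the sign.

MPC = 1 − MPS = 1 − 0.271 = 0.729.
Spending multiplier = 1/(1 − c(1−t)) = 1/(1 − 0.729×0.71) = 1/0.48241 ≈ 2.073.
Need ΔY = −$398 billion, so ΔG = ΔY/k = (−$398 billion) × 0.48241 ≈ −$192 billion.
The government should cut government spending by $192 billion.

−$192 billion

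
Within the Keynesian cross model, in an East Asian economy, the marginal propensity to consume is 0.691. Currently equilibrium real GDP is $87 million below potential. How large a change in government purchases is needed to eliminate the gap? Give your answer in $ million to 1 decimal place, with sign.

Spending multiplier = 1/(1 − MPC) = 1/(1 − 0.691) = 1/0.309 ≈ 3.236.
Need ΔY = +$87 million, so ΔG = ΔY/k = (+$87 million) × 0.309 ≈ +$26.9 million.
The government should increase government purchases by $26.9 million.

+$26.9 million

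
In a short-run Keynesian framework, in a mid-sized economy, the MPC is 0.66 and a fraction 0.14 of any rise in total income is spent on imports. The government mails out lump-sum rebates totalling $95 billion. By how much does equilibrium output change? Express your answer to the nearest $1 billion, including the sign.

+$131 billion

A lump-sum tax change of −$95 billion shifts disposable income by +$95 billion; first-round consumption changes by −c × ΔT = −0.66 × (−$95 billion) = +$62.7 billion.
Expenditure multiplier = 1/(1 − c + m) = 1/(1 − 0.66 + 0.14) = 1/0.48 ≈ 2.083.
The tax multiplier is −c × k = −1.375, so ΔY = k × (−c·ΔT) = (+$62.7 billion) / 0.48 ≈ +$131 billion.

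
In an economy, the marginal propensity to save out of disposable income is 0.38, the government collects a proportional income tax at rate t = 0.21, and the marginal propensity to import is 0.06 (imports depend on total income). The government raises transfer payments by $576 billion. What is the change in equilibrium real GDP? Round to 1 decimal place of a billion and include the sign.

MPC = 1 − MPS = 1 − 0.38 = 0.62.
The transfer change shifts disposable income by +$576 billion, so first-round consumption changes by c·ΔTR = 0.62 × (+$576 billion) = +$357.12 billion.
Expenditure multiplier = 1/(1 − c(1−t) + m) = 1/(1 − 0.62×0.79 + 0.06) = 1/0.5702 ≈ 1.754.
The transfer multiplier is c × k ≈ 1.087, so ΔY = k × (c·ΔTR) = (+$357.12 billion) / 0.5702 ≈ +$626.3 billion.

+$626.3 billion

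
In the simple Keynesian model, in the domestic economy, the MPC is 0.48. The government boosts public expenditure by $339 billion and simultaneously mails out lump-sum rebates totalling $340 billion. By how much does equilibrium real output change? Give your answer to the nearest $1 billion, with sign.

+$966 billion

Expenditure multiplier = 1/(1 − MPC) = 1/(1 − 0.48) = 1/0.52 ≈ 1.923.
ΔG contributes k·ΔG = (+$339 billion) / 0.52 ≈ +$651.9 billion.
ΔT of −$340 billion changes first-round spending by −c·ΔT = +$163.2 billion, contributing k·(−c·ΔT) = (+$163.2 billion) / 0.52 ≈ +$313.8 billion.
Net ΔY = k(ΔG − c·ΔT) = (+$502.2 billion) / 0.52 ≈ +$966 billion.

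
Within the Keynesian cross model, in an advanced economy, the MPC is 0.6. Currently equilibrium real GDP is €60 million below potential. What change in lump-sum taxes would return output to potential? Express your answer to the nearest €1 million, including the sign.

−€40 million

Spending multiplier = 1/(1 − MPC) = 1/(1 − 0.6) = 1/0.4 = 2.5.
Tax multiplier = −c·k = −0.6/0.4 = −1.5. Need ΔY = +€60 million, so ΔT = ΔY/(−c·k) = −(+€60 million) × 0.4 / 0.6 = −€40 million.
The government should cut lump-sum taxes by €40 million.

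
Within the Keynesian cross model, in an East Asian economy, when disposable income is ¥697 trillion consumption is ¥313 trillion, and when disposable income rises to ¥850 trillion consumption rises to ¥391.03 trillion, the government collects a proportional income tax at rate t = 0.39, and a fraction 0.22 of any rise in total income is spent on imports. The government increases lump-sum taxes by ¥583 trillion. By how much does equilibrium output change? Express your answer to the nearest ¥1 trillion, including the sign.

MPC = ΔC/ΔYd = (391.03 − 313)/(850 − 697) = 78.03/153 = 0.51.
A lump-sum tax change of +¥583 trillion shifts disposable income by −¥583 trillion; first-round consumption changes by −c × ΔT = −0.51 × (+¥583 trillion) = −¥297.33 trillion.
Expenditure multiplier = 1/(1 − c(1−t) + m) = 1/(1 − 0.51×0.61 + 0.22) = 1/0.9089 ≈ 1.1.
The tax multiplier is −c × k ≈ −0.561, so ΔY = k × (−c·ΔT) = (−¥297.33 trillion) / 0.9089 ≈ −¥327 trillion.

−¥327 trillion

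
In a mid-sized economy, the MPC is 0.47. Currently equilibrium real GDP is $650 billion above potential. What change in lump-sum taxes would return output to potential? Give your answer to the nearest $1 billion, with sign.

Spending multiplier = 1/(1 − MPC) = 1/(1 − 0.47) = 1/0.53 ≈ 1.887.
Tax multiplier = −c·k = −0.47/0.53 ≈ −0.887. Need ΔY = −$650 billion, so ΔT = ΔY/(−c·k) = −(−$650 billion) × 0.53 / 0.47 ≈ +$733 billion.
The government should raise lump-sum taxes by $733 billion.

+$733 billion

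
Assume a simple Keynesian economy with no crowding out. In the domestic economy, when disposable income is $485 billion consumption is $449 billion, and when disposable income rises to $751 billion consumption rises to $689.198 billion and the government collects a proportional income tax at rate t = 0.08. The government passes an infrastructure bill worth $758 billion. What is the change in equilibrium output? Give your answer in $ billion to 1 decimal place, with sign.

+$4,478.8 billion

MPC = ΔC/ΔYd = (689.198 − 449)/(751 − 485) = 240.198/266 = 0.903.
Government-spending multiplier = 1/(1 − c(1−t)) = 1/(1 − 0.903×0.92) = 1/0.16924 ≈ 5.909.
ΔY = k × ΔG = (+$758 billion) / 0.16924 ≈ +$4,478.8 billion.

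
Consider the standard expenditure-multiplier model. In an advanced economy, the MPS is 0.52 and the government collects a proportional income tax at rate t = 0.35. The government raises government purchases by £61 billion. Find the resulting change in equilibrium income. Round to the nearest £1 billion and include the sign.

MPC = 1 − MPS = 1 − 0.52 = 0.48.
Government-spending multiplier = 1/(1 − c(1−t)) = 1/(1 − 0.48×0.65) = 1/0.688 ≈ 1.453.
ΔY = k × ΔG = (+£61 billion) / 0.688 ≈ +£89 billion.

+£89 billion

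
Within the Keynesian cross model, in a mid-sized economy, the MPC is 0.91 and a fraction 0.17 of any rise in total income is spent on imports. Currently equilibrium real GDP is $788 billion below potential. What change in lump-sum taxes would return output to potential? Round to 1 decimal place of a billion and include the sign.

−$225.1 billion

Spending multiplier = 1/(1 − c + m) = 1/(1 − 0.91 + 0.17) = 1/0.26 ≈ 3.846.
Tax multiplier = −c·k = −0.91/0.26 = −3.5. Need ΔY = +$788 billion, so ΔT = ΔY/(−c·k) = −(+$788 billion) × 0.26 / 0.91 ≈ −$225.1 billion.
The government should cut lump-sum taxes by $225.1 billion.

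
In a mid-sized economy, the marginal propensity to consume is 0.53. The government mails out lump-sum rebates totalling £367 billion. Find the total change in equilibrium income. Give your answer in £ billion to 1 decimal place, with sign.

+£413.9 billion

A lump-sum tax change of −£367 billion shifts disposable income by +£367 billion; first-round consumption changes by −c × ΔT = −0.53 × (−£367 billion) = +£194.51 billion.
Expenditure multiplier = 1/(1 − MPC) = 1/(1 − 0.53) = 1/0.47 ≈ 2.128.
The tax multiplier is −c × k ≈ −1.128, so ΔY = k × (−c·ΔT) = (+£194.51 billion) / 0.47 ≈ +£413.9 billion.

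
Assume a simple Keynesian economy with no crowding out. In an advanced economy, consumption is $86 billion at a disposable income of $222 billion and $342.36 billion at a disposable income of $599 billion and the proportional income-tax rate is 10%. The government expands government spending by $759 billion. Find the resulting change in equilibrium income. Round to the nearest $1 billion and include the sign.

+$1,956 billion

MPC = ΔC/ΔYd = (342.36 − 86)/(599 − 222) = 256.36/377 = 0.68.
Expenditure multiplier = 1/(1 − c(1−t)) = 1/(1 − 0.68×0.9) = 1/0.388 ≈ 2.577.
ΔY = k × ΔG = (+$759 billion) / 0.388 ≈ +$1,956 billion.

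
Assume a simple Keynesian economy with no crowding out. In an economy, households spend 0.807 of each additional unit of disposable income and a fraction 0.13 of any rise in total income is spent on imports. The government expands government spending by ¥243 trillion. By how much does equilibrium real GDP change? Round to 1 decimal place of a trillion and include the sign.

Government-spending multiplier = 1/(1 − c + m) = 1/(1 − 0.807 + 0.13) = 1/0.323 ≈ 3.096.
ΔY = k × ΔG = (+¥243 trillion) / 0.323 ≈ +¥752.3 trillion.

+¥752.3 trillion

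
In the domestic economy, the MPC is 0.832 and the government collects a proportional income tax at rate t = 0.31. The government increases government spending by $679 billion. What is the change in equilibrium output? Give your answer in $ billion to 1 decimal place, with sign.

Spending multiplier = 1/(1 − c(1−t)) = 1/(1 − 0.832×0.69) = 1/0.42592 ≈ 2.348.
ΔY = k × ΔG = (+$679 billion) / 0.42592 ≈ +$1,594.2 billion.

+$1,594.2 billion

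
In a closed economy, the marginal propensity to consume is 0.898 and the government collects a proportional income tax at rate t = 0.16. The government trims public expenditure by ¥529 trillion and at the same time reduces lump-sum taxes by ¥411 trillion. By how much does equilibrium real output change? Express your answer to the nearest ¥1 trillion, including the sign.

−¥651 trillion

Expenditure multiplier = 1/(1 − c(1−t)) = 1/(1 − 0.898×0.84) = 1/0.24568 ≈ 4.07.
ΔG contributes k·ΔG = (−¥529 trillion) / 0.24568 ≈ −¥2,153.2 trillion.
ΔT of −¥411 trillion changes first-round spending by −c·ΔT = +¥369.078 trillion, contributing k·(−c·ΔT) = (+¥369.078 trillion) / 0.24568 ≈ +¥1,502.3 trillion.
Net ΔY = k(ΔG − c·ΔT) = (−¥159.922 trillion) / 0.24568 ≈ −¥651 trillion.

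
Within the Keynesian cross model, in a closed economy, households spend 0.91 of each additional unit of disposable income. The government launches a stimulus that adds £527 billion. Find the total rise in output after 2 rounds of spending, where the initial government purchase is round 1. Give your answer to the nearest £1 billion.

Round 1 adds ΔG = £527 billion; each later round is MPC = 0.91 times the previous.
After 2 rounds: 527 + 479.57 = ΔG·(1 − c^2)/(1 − c) = 527 × (1 − 0.8281)/0.09 ≈ £1,007 billion.

£1,007 billion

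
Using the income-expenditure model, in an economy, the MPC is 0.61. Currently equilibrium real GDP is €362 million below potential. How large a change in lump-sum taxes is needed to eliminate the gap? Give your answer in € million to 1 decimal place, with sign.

−€231.4 million

Spending multiplier = 1/(1 − MPC) = 1/(1 − 0.61) = 1/0.39 ≈ 2.564.
Tax multiplier = −c·k = −0.61/0.39 ≈ −1.564. Need ΔY = +€362 million, so ΔT = ΔY/(−c·k) = −(+€362 million) × 0.39 / 0.61 ≈ −€231.4 million.
The government should cut lump-sum taxes by €231.4 million.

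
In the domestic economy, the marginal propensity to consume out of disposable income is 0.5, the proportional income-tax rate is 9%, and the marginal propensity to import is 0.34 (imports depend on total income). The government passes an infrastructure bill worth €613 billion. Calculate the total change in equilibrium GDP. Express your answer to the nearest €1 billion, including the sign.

Spending multiplier = 1/(1 − c(1−t) + m) = 1/(1 − 0.5×0.91 + 0.34) = 1/0.885 ≈ 1.13.
ΔY = k × ΔG = (+€613 billion) / 0.885 ≈ +€693 billion.

+€693 billion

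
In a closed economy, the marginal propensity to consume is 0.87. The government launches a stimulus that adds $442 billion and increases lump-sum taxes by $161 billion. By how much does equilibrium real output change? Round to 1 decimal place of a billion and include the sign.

+$2,322.5 billion

Expenditure multiplier = 1/(1 − MPC) = 1/(1 − 0.87) = 1/0.13 ≈ 7.692.
ΔG contributes k·ΔG = (+$442 billion) / 0.13 = +$3,400 billion.
ΔT of +$161 billion changes first-round spending by −c·ΔT = −$140.07 billion, contributing k·(−c·ΔT) = (−$140.07 billion) / 0.13 ≈ −$1,077.5 billion.
Net ΔY = k(ΔG − c·ΔT) = (+$301.93 billion) / 0.13 ≈ +$2,322.5 billion.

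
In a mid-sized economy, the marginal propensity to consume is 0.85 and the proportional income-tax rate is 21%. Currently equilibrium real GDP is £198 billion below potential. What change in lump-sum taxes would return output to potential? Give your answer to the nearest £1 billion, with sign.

−£77 billion

Spending multiplier = 1/(1 − c(1−t)) = 1/(1 − 0.85×0.79) = 1/0.3285 ≈ 3.044.
Tax multiplier = −c·k = −0.85/0.3285 ≈ −2.588. Need ΔY = +£198 billion, so ΔT = ΔY/(−c·k) = −(+£198 billion) × 0.3285 / 0.85 ≈ −£77 billion.
The government should cut lump-sum taxes by £77 billion.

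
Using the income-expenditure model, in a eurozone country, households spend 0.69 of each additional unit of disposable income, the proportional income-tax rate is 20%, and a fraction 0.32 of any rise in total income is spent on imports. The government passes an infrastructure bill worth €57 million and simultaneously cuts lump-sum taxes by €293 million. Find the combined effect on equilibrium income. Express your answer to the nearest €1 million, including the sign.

+€337 million

Expenditure multiplier = 1/(1 − c(1−t) + m) = 1/(1 − 0.69×0.8 + 0.32) = 1/0.768 ≈ 1.302.
ΔG contributes k·ΔG = (+€57 million) / 0.768 ≈ +€74.2 million.
ΔT of −€293 million changes first-round spending by −c·ΔT = +€202.17 million, contributing k·(−c·ΔT) = (+€202.17 million) / 0.768 ≈ +€263.2 million.
Net ΔY = k(ΔG − c·ΔT) = (+€259.17 million) / 0.768 ≈ +€337 million.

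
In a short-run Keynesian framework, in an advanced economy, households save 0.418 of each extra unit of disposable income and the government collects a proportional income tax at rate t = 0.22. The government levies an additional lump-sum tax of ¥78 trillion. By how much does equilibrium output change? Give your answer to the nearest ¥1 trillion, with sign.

−¥83 trillion

MPC = 1 − MPS = 1 − 0.418 = 0.582.
A lump-sum tax change of +¥78 trillion shifts disposable income by −¥78 trillion; first-round consumption changes by −c × ΔT = −0.582 × (+¥78 trillion) = −¥45.396 trillion.
Expenditure multiplier = 1/(1 − c(1−t)) = 1/(1 − 0.582×0.78) = 1/0.54604 ≈ 1.831.
The tax multiplier is −c × k ≈ −1.066, so ΔY = k × (−c·ΔT) = (−¥45.396 trillion) / 0.54604 ≈ −¥83 trillion.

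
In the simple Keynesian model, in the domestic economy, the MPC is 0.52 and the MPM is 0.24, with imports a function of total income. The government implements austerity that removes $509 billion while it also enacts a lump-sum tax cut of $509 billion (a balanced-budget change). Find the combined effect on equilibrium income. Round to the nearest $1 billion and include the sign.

−$339 billion

Expenditure multiplier = 1/(1 − c + m) = 1/(1 − 0.52 + 0.24) = 1/0.72 ≈ 1.389.
ΔG contributes k·ΔG = (−$509 billion) / 0.72 ≈ −$706.9 billion.
ΔT of −$509 billion changes first-round spending by −c·ΔT = +$264.68 billion, contributing k·(−c·ΔT) = (+$264.68 billion) / 0.72 ≈ +$367.6 billion.
Net ΔY = k(ΔG − c·ΔT) = (−$244.32 billion) / 0.72 ≈ −$339 billion.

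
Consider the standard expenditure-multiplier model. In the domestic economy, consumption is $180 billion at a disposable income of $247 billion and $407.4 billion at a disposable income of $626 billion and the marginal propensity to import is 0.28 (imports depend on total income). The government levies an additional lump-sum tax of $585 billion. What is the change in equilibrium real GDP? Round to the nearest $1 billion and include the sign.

−$516 billion

MPC = ΔC/ΔYd = (407.4 − 180)/(626 − 247) = 227.4/379 = 0.6.
A lump-sum tax change of +$585 billion shifts disposable income by −$585 billion; first-round consumption changes by −c × ΔT = −0.6 × (+$585 billion) = −$351 billion.
Expenditure multiplier = 1/(1 − c + m) = 1/(1 − 0.6 + 0.28) = 1/0.68 ≈ 1.471.
The tax multiplier is −c × k ≈ −0.882, so ΔY = k × (−c·ΔT) = (−$351 billion) / 0.68 ≈ −$516 billion.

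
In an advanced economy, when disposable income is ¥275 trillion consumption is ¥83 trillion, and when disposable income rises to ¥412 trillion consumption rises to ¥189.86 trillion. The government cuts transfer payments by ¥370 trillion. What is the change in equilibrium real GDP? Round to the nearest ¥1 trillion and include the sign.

MPC = ΔC/ΔYd = (189.86 − 83)/(412 − 275) = 106.86/137 = 0.78.
The transfer change shifts disposable income by −¥370 trillion, so first-round consumption changes by c·ΔTR = 0.78 × (−¥370 trillion) = −¥288.6 trillion.
Expenditure multiplier = 1/(1 − MPC) = 1/(1 − 0.78) = 1/0.22 ≈ 4.545.
The transfer multiplier is c × k ≈ 3.545, so ΔY = k × (c·ΔTR) = (−¥288.6 trillion) / 0.22 ≈ −¥1,312 trillion.

−¥1,312 trillion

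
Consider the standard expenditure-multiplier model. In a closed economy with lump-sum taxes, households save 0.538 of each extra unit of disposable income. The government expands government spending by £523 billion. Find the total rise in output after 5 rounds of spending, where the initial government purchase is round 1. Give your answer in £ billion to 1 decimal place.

£951.7 billion

MPC = 1 − MPS = 1 − 0.538 = 0.462.
Round 1 adds ΔG = £523 billion; each later round is MPC = 0.462 times the previous.
After 5 rounds: 523 + 241.626 + 111.631212 + 51.573619944 + 23.827012414128 = ΔG·(1 − c^5)/(1 − c) = 523 × (1 − 0.021047953604832)/0.538 ≈ £951.7 billion.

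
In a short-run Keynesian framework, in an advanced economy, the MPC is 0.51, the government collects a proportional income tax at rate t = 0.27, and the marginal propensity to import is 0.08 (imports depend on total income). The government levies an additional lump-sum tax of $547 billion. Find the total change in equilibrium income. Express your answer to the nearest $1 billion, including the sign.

A lump-sum tax change of +$547 billion shifts disposable income by −$547 billion; first-round consumption changes by −c × ΔT = −0.51 × (+$547 billion) = −$278.97 billion.
Expenditure multiplier = 1/(1 − c(1−t) + m) = 1/(1 − 0.51×0.73 + 0.08) = 1/0.7077 ≈ 1.413.
The tax multiplier is −c × k ≈ −0.721, so ΔY = k × (−c·ΔT) = (−$278.97 billion) / 0.7077 ≈ −$394 billion.

−$394 billion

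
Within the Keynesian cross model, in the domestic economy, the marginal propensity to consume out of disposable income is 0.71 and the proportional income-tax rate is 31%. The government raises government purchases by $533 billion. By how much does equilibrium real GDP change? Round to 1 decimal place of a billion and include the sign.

Government-spending multiplier = 1/(1 − c(1−t)) = 1/(1 − 0.71×0.69) = 1/0.5101 ≈ 1.96.
ΔY = k × ΔG = (+$533 billion) / 0.5101 ≈ +$1,044.9 billion.

+$1,044.9 billion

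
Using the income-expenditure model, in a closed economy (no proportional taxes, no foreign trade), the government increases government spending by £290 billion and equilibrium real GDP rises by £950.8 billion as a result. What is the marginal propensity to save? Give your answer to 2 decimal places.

0.31

Implied spending multiplier k = ΔY/ΔG = 950.8/290 ≈ 3.2786.
Since k = 1/(1 − MPC), MPC = 1 − 1/k = 1 − ΔG/ΔY = 1 − 290/950.8 ≈ 0.69.
MPS = 1 − MPC = 0.31.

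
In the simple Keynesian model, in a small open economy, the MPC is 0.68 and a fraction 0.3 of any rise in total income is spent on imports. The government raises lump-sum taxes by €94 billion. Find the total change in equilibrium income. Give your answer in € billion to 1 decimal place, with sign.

−€103.1 billion

A lump-sum tax change of +€94 billion shifts disposable income by −€94 billion; first-round consumption changes by −c × ΔT = −0.68 × (+€94 billion) = −€63.92 billion.
Expenditure multiplier = 1/(1 − c + m) = 1/(1 − 0.68 + 0.3) = 1/0.62 ≈ 1.613.
The tax multiplier is −c × k ≈ −1.097, so ΔY = k × (−c·ΔT) = (−€63.92 billion) / 0.62 ≈ −€103.1 billion.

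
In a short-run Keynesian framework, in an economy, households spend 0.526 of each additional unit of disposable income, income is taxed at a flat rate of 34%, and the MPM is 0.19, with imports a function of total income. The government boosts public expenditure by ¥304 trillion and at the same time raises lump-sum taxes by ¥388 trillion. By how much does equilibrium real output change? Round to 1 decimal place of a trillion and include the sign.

+¥118.5 trillion

Expenditure multiplier = 1/(1 − c(1−t) + m) = 1/(1 − 0.526×0.66 + 0.19) = 1/0.84284 ≈ 1.186.
ΔG contributes k·ΔG = (+¥304 trillion) / 0.84284 ≈ +¥360.7 trillion.
ΔT of +¥388 trillion changes first-round spending by −c·ΔT = −¥204.088 trillion, contributing k·(−c·ΔT) = (−¥204.088 trillion) / 0.84284 ≈ −¥242.1 trillion.
Net ΔY = k(ΔG − c·ΔT) = (+¥99.912 trillion) / 0.84284 ≈ +¥118.5 trillion.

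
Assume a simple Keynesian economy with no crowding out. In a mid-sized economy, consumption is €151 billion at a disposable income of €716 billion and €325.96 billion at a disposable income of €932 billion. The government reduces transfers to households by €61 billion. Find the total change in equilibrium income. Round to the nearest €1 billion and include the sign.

−€260 billion

MPC = ΔC/ΔYd = (325.96 − 151)/(932 − 716) = 174.96/216 = 0.81.
The transfer change shifts disposable income by −€61 billion, so first-round consumption changes by c·ΔTR = 0.81 × (−€61 billion) = −€49.41 billion.
Expenditure multiplier = 1/(1 − MPC) = 1/(1 − 0.81) = 1/0.19 ≈ 5.263.
The transfer multiplier is c × k ≈ 4.263, so ΔY = k × (c·ΔTR) = (−€49.41 billion) / 0.19 ≈ −€260 billion.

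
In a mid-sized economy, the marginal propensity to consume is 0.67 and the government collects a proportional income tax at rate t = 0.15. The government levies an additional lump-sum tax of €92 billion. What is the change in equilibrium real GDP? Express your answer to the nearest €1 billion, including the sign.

A lump-sum tax change of +€92 billion shifts disposable income by −€92 billion; first-round consumption changes by −c × ΔT = −0.67 × (+€92 billion) = −€61.64 billion.
Expenditure multiplier = 1/(1 − c(1−t)) = 1/(1 − 0.67×0.85) = 1/0.4305 ≈ 2.323.
The tax multiplier is −c × k ≈ −1.556, so ΔY = k × (−c·ΔT) = (−€61.64 billion) / 0.4305 ≈ −€143 billion.

−€143 billion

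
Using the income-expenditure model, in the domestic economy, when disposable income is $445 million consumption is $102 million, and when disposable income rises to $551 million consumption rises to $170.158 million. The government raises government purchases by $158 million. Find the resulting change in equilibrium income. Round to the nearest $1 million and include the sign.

MPC = ΔC/ΔYd = (170.158 − 102)/(551 − 445) = 68.158/106 = 0.643.
Spending multiplier = 1/(1 − MPC) = 1/(1 − 0.643) = 1/0.357 ≈ 2.801.
ΔY = k × ΔG = (+$158 million) / 0.357 ≈ +$443 million.

+$443 million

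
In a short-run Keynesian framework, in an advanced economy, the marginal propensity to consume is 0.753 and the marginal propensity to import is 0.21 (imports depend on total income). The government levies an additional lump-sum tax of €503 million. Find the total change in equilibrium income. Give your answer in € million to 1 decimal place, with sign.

−€828.8 million

A lump-sum tax change of +€503 million shifts disposable income by −€503 million; first-round consumption changes by −c × ΔT = −0.753 × (+€503 million) = −€378.759 million.
Expenditure multiplier = 1/(1 − c + m) = 1/(1 − 0.753 + 0.21) = 1/0.457 ≈ 2.188.
The tax multiplier is −c × k ≈ −1.648, so ΔY = k × (−c·ΔT) = (−€378.759 million) / 0.457 ≈ −€828.8 million.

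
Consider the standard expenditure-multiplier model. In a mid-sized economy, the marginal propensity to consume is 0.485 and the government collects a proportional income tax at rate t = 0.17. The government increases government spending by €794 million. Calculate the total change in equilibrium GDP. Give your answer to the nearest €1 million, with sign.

+€1,329 million

Government-spending multiplier = 1/(1 − c(1−t)) = 1/(1 − 0.485×0.83) = 1/0.59745 ≈ 1.674.
ΔY = k × ΔG = (+€794 million) / 0.59745 ≈ +€1,329 million.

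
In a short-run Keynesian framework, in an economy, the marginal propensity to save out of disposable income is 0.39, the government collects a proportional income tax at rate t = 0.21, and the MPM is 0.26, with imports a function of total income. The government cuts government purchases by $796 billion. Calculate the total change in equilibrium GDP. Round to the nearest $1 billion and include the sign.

−$1,023 billion

MPC = 1 − MPS = 1 − 0.39 = 0.61.
Expenditure multiplier = 1/(1 − c(1−t) + m) = 1/(1 − 0.61×0.79 + 0.26) = 1/0.7781 ≈ 1.285.
ΔY = k × ΔG = (−$796 billion) / 0.7781 ≈ −$1,023 billion.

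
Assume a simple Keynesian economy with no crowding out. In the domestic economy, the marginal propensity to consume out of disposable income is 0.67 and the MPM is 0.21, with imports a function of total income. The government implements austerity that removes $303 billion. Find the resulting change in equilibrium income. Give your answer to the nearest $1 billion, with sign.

Government-spending multiplier = 1/(1 − c + m) = 1/(1 − 0.67 + 0.21) = 1/0.54 ≈ 1.852.
ΔY = k × ΔG = (−$303 billion) / 0.54 ≈ −$561 billion.

−$561 billion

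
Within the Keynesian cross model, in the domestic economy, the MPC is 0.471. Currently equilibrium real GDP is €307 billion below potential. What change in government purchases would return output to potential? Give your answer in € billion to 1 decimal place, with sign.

+€162.4 billion

Spending multiplier = 1/(1 − MPC) = 1/(1 − 0.471) = 1/0.529 ≈ 1.89.
Need ΔY = +€307 billion, so ΔG = ΔY/k = (+€307 billion) × 0.529 ≈ +€162.4 billion.
The government should increase government purchases by €162.4 billion.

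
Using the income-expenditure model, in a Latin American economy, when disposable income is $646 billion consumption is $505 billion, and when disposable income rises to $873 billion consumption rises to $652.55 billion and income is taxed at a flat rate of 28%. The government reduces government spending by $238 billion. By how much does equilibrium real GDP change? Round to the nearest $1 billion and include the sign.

−$447 billion

MPC = ΔC/ΔYd = (652.55 − 505)/(873 − 646) = 147.55/227 = 0.65.
Government-spending multiplier = 1/(1 − c(1−t)) = 1/(1 − 0.65×0.72) = 1/0.532 ≈ 1.88.
ΔY = k × ΔG = (−$238 billion) / 0.532 ≈ −$447 billion.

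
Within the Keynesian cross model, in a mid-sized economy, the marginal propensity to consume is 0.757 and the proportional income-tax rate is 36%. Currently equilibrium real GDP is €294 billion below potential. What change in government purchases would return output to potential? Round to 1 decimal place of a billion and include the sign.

Spending multiplier = 1/(1 − c(1−t)) = 1/(1 − 0.757×0.64) = 1/0.51552 ≈ 1.94.
Need ΔY = +€294 billion, so ΔG = ΔY/k = (+€294 billion) × 0.51552 ≈ +€151.6 billion.
The government should increase government purchases by €151.6 billion.

+€151.6 billion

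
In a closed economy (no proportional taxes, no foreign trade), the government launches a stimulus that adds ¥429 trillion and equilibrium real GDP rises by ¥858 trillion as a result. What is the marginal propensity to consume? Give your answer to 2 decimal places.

0.50

Implied spending multiplier k = ΔY/ΔG = 858/429 = 2.
Since k = 1/(1 − MPC), MPC = 1 − 1/k = 1 − ΔG/ΔY = 1 − 429/858 = 0.50.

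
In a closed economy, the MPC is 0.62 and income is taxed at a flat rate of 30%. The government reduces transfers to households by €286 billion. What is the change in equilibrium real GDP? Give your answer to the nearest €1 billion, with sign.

The transfer change shifts disposable income by −€286 billion, so first-round consumption changes by c·ΔTR = 0.62 × (−€286 billion) = −€177.32 billion.
Expenditure multiplier = 1/(1 − c(1−t)) = 1/(1 − 0.62×0.7) = 1/0.566 ≈ 1.767.
The transfer multiplier is c × k ≈ 1.095, so ΔY = k × (c·ΔTR) = (−€177.32 billion) / 0.566 ≈ −€313 billion.

−€313 billion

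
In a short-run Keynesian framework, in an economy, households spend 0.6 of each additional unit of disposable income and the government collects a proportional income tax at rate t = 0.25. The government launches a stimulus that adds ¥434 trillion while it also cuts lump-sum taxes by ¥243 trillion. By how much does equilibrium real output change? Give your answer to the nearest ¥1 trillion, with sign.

+¥1,054 trillion

Expenditure multiplier = 1/(1 − c(1−t)) = 1/(1 − 0.6×0.75) = 1/0.55 ≈ 1.818.
ΔG contributes k·ΔG = (+¥434 trillion) / 0.55 ≈ +¥789.1 trillion.
ΔT of −¥243 trillion changes first-round spending by −c·ΔT = +¥145.8 trillion, contributing k·(−c·ΔT) = (+¥145.8 trillion) / 0.55 ≈ +¥265.1 trillion.
Net ΔY = k(ΔG − c·ΔT) = (+¥579.8 trillion) / 0.55 ≈ +¥1,054 trillion.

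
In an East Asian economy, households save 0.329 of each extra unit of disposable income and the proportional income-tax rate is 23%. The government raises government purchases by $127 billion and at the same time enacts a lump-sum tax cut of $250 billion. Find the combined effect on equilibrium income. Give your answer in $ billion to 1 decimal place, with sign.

+$609.8 billion

MPC = 1 − MPS = 1 − 0.329 = 0.671.
Expenditure multiplier = 1/(1 − c(1−t)) = 1/(1 − 0.671×0.77) = 1/0.48333 ≈ 2.069.
ΔG contributes k·ΔG = (+$127 billion) / 0.48333 ≈ +$262.8 billion.
ΔT of −$250 billion changes first-round spending by −c·ΔT = +$167.75 billion, contributing k·(−c·ΔT) = (+$167.75 billion) / 0.48333 ≈ +$347.1 billion.
Net ΔY = k(ΔG − c·ΔT) = (+$294.75 billion) / 0.48333 ≈ +$609.8 billion.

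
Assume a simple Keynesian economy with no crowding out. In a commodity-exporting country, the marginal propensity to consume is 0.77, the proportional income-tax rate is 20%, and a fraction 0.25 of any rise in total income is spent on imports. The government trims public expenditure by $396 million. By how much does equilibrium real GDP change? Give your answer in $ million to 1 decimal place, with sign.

Government-spending multiplier = 1/(1 − c(1−t) + m) = 1/(1 − 0.77×0.8 + 0.25) = 1/0.634 ≈ 1.577.
ΔY = k × ΔG = (−$396 million) / 0.634 ≈ −$624.6 million.

−$624.6 million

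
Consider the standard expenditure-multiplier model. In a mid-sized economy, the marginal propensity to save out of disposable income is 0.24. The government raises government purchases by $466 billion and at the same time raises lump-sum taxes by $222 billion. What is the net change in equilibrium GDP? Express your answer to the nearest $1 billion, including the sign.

+$1,239 billion

MPC = 1 − MPS = 1 − 0.24 = 0.76.
Expenditure multiplier = 1/(1 − MPC) = 1/(1 − 0.76) = 1/0.24 ≈ 4.167.
ΔG contributes k·ΔG = (+$466 billion) / 0.24 ≈ +$1,941.7 billion.
ΔT of +$222 billion changes first-round spending by −c·ΔT = −$168.72 billion, contributing k·(−c·ΔT) = (−$168.72 billion) / 0.24 = −$703 billion.
Net ΔY = k(ΔG − c·ΔT) = (+$297.28 billion) / 0.24 ≈ +$1,239 billion.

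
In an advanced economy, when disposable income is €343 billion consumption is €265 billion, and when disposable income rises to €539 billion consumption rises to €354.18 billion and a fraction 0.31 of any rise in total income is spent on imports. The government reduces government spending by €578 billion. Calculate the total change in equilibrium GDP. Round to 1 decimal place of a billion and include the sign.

−€676.0 billion

MPC = ΔC/ΔYd = (354.18 − 265)/(539 − 343) = 89.18/196 = 0.455.
Government-spending multiplier = 1/(1 − c + m) = 1/(1 − 0.455 + 0.31) = 1/0.855 ≈ 1.17.
ΔY = k × ΔG = (−€578 billion) / 0.855 ≈ −€676 billion.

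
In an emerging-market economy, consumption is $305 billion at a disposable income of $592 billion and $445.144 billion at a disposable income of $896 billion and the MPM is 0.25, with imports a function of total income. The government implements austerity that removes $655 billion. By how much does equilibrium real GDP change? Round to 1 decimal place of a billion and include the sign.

−$830.2 billion

MPC = ΔC/ΔYd = (445.144 − 305)/(896 − 592) = 140.144/304 = 0.461.
Spending multiplier = 1/(1 − c + m) = 1/(1 − 0.461 + 0.25) = 1/0.789 ≈ 1.267.
ΔY = k × ΔG = (−$655 billion) / 0.789 ≈ −$830.2 billion.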